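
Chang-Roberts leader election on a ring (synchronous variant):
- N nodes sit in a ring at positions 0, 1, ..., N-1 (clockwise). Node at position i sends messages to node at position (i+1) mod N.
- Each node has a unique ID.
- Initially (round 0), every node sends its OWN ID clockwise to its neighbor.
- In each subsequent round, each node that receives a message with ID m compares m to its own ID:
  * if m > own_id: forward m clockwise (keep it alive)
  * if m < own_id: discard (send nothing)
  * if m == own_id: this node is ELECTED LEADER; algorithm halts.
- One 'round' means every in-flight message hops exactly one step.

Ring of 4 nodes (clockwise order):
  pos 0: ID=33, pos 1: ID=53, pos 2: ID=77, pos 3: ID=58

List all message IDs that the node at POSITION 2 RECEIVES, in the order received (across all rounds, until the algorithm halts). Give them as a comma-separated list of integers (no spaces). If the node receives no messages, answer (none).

Round 1: pos1(id53) recv 33: drop; pos2(id77) recv 53: drop; pos3(id58) recv 77: fwd; pos0(id33) recv 58: fwd
Round 2: pos0(id33) recv 77: fwd; pos1(id53) recv 58: fwd
Round 3: pos1(id53) recv 77: fwd; pos2(id77) recv 58: drop
Round 4: pos2(id77) recv 77: ELECTED

Answer: 53,58,77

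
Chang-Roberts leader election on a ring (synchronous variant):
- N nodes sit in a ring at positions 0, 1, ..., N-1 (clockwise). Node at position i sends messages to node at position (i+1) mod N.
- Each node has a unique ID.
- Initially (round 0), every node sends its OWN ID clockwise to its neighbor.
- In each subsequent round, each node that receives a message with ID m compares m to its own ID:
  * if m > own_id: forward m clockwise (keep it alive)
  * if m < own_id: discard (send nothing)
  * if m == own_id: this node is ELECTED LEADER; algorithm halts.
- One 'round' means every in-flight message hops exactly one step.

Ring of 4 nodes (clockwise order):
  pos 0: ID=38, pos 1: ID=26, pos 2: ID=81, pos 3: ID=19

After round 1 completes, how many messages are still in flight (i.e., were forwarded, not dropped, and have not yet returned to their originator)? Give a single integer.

Answer: 2

Derivation:
Round 1: pos1(id26) recv 38: fwd; pos2(id81) recv 26: drop; pos3(id19) recv 81: fwd; pos0(id38) recv 19: drop
After round 1: 2 messages still in flight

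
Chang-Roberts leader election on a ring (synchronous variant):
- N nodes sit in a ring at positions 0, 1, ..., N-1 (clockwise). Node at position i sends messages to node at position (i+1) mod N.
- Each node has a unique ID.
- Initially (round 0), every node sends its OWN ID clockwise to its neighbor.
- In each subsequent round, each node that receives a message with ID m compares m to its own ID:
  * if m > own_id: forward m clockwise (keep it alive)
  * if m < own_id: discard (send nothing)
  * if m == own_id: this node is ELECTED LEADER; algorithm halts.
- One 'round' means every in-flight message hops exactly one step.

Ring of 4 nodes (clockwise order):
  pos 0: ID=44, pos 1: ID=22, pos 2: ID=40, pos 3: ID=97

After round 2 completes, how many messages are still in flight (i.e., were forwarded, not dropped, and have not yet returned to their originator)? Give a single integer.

Round 1: pos1(id22) recv 44: fwd; pos2(id40) recv 22: drop; pos3(id97) recv 40: drop; pos0(id44) recv 97: fwd
Round 2: pos2(id40) recv 44: fwd; pos1(id22) recv 97: fwd
After round 2: 2 messages still in flight

Answer: 2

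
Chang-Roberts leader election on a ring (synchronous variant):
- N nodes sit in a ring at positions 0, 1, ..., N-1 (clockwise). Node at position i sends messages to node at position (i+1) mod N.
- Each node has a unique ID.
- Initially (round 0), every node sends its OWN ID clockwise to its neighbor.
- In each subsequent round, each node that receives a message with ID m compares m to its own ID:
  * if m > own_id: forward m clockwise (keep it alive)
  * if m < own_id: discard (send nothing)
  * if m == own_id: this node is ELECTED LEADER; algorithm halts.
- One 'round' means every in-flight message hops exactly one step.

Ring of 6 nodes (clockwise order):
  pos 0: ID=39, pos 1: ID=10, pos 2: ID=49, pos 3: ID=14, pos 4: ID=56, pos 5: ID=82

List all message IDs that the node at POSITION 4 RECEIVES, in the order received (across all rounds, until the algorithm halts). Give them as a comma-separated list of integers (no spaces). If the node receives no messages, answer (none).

Answer: 14,49,82

Derivation:
Round 1: pos1(id10) recv 39: fwd; pos2(id49) recv 10: drop; pos3(id14) recv 49: fwd; pos4(id56) recv 14: drop; pos5(id82) recv 56: drop; pos0(id39) recv 82: fwd
Round 2: pos2(id49) recv 39: drop; pos4(id56) recv 49: drop; pos1(id10) recv 82: fwd
Round 3: pos2(id49) recv 82: fwd
Round 4: pos3(id14) recv 82: fwd
Round 5: pos4(id56) recv 82: fwd
Round 6: pos5(id82) recv 82: ELECTED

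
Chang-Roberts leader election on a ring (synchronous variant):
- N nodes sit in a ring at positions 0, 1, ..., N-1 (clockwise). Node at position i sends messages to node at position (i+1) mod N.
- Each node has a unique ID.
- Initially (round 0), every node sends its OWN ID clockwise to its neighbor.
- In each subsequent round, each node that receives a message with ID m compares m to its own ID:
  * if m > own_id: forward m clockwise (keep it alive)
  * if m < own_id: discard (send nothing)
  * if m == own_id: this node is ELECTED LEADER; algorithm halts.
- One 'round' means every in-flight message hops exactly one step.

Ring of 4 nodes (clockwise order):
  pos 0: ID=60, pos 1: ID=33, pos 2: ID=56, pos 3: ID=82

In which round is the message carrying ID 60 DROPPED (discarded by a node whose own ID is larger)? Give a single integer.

Answer: 3

Derivation:
Round 1: pos1(id33) recv 60: fwd; pos2(id56) recv 33: drop; pos3(id82) recv 56: drop; pos0(id60) recv 82: fwd
Round 2: pos2(id56) recv 60: fwd; pos1(id33) recv 82: fwd
Round 3: pos3(id82) recv 60: drop; pos2(id56) recv 82: fwd
Round 4: pos3(id82) recv 82: ELECTED
Message ID 60 originates at pos 0; dropped at pos 3 in round 3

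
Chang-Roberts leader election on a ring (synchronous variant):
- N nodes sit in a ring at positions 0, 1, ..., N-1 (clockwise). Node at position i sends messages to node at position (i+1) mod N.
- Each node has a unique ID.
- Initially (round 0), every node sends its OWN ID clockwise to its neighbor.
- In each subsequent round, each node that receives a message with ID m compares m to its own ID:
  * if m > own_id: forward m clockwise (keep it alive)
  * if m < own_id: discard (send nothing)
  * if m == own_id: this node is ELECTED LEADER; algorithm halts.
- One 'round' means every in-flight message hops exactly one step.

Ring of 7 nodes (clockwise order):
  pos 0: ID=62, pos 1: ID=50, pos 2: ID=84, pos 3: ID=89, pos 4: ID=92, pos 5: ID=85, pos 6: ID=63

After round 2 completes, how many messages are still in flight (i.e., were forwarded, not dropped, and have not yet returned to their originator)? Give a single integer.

Round 1: pos1(id50) recv 62: fwd; pos2(id84) recv 50: drop; pos3(id89) recv 84: drop; pos4(id92) recv 89: drop; pos5(id85) recv 92: fwd; pos6(id63) recv 85: fwd; pos0(id62) recv 63: fwd
Round 2: pos2(id84) recv 62: drop; pos6(id63) recv 92: fwd; pos0(id62) recv 85: fwd; pos1(id50) recv 63: fwd
After round 2: 3 messages still in flight

Answer: 3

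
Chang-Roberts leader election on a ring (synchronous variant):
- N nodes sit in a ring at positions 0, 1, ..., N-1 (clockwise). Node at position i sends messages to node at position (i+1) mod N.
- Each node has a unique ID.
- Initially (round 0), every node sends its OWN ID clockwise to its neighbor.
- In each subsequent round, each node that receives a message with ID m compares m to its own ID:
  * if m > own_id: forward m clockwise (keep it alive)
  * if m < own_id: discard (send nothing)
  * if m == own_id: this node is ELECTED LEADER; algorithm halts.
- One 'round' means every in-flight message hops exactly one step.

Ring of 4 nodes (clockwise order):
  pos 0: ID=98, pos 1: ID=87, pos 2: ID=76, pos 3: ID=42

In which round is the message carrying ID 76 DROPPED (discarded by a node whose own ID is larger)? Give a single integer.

Round 1: pos1(id87) recv 98: fwd; pos2(id76) recv 87: fwd; pos3(id42) recv 76: fwd; pos0(id98) recv 42: drop
Round 2: pos2(id76) recv 98: fwd; pos3(id42) recv 87: fwd; pos0(id98) recv 76: drop
Round 3: pos3(id42) recv 98: fwd; pos0(id98) recv 87: drop
Round 4: pos0(id98) recv 98: ELECTED
Message ID 76 originates at pos 2; dropped at pos 0 in round 2

Answer: 2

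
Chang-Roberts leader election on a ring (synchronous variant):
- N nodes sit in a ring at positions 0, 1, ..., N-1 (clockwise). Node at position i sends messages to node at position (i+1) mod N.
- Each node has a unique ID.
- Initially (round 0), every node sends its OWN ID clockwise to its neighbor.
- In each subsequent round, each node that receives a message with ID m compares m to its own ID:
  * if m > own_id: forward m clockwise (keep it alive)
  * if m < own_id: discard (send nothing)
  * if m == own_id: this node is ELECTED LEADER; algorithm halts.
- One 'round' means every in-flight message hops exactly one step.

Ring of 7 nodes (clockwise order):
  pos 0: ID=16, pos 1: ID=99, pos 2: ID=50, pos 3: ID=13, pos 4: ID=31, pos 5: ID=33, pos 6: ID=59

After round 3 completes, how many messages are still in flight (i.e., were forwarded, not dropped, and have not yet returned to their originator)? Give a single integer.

Answer: 2

Derivation:
Round 1: pos1(id99) recv 16: drop; pos2(id50) recv 99: fwd; pos3(id13) recv 50: fwd; pos4(id31) recv 13: drop; pos5(id33) recv 31: drop; pos6(id59) recv 33: drop; pos0(id16) recv 59: fwd
Round 2: pos3(id13) recv 99: fwd; pos4(id31) recv 50: fwd; pos1(id99) recv 59: drop
Round 3: pos4(id31) recv 99: fwd; pos5(id33) recv 50: fwd
After round 3: 2 messages still in flight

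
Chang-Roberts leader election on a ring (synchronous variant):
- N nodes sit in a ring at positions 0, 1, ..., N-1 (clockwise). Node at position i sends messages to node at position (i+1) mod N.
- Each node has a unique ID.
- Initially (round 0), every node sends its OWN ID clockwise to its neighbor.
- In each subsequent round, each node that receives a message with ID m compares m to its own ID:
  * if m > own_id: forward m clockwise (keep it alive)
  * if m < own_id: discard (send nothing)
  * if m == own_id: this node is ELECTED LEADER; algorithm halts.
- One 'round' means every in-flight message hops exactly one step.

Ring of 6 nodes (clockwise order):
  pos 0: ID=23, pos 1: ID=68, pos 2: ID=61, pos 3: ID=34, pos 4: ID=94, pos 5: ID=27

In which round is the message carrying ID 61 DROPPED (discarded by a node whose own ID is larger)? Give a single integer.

Answer: 2

Derivation:
Round 1: pos1(id68) recv 23: drop; pos2(id61) recv 68: fwd; pos3(id34) recv 61: fwd; pos4(id94) recv 34: drop; pos5(id27) recv 94: fwd; pos0(id23) recv 27: fwd
Round 2: pos3(id34) recv 68: fwd; pos4(id94) recv 61: drop; pos0(id23) recv 94: fwd; pos1(id68) recv 27: drop
Round 3: pos4(id94) recv 68: drop; pos1(id68) recv 94: fwd
Round 4: pos2(id61) recv 94: fwd
Round 5: pos3(id34) recv 94: fwd
Round 6: pos4(id94) recv 94: ELECTED
Message ID 61 originates at pos 2; dropped at pos 4 in round 2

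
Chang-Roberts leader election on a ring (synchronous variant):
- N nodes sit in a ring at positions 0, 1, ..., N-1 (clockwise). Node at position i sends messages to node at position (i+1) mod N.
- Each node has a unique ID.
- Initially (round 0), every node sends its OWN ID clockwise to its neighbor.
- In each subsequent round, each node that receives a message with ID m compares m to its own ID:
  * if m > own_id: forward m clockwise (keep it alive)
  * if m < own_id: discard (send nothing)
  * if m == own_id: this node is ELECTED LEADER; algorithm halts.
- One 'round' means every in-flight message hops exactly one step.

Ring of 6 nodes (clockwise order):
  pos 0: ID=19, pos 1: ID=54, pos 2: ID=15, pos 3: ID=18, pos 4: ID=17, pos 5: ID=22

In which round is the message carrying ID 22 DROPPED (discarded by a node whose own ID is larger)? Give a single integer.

Answer: 2

Derivation:
Round 1: pos1(id54) recv 19: drop; pos2(id15) recv 54: fwd; pos3(id18) recv 15: drop; pos4(id17) recv 18: fwd; pos5(id22) recv 17: drop; pos0(id19) recv 22: fwd
Round 2: pos3(id18) recv 54: fwd; pos5(id22) recv 18: drop; pos1(id54) recv 22: drop
Round 3: pos4(id17) recv 54: fwd
Round 4: pos5(id22) recv 54: fwd
Round 5: pos0(id19) recv 54: fwd
Round 6: pos1(id54) recv 54: ELECTED
Message ID 22 originates at pos 5; dropped at pos 1 in round 2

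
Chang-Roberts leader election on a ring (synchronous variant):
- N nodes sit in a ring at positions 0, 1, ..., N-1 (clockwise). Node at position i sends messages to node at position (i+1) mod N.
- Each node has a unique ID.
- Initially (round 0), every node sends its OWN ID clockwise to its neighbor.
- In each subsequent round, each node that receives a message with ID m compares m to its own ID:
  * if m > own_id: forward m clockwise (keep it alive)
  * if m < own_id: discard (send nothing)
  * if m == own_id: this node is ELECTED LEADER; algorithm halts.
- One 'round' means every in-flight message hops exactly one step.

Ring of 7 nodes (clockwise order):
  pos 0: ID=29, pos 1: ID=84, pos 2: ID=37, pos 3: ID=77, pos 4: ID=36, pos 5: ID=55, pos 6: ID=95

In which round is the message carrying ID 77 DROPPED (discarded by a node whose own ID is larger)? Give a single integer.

Round 1: pos1(id84) recv 29: drop; pos2(id37) recv 84: fwd; pos3(id77) recv 37: drop; pos4(id36) recv 77: fwd; pos5(id55) recv 36: drop; pos6(id95) recv 55: drop; pos0(id29) recv 95: fwd
Round 2: pos3(id77) recv 84: fwd; pos5(id55) recv 77: fwd; pos1(id84) recv 95: fwd
Round 3: pos4(id36) recv 84: fwd; pos6(id95) recv 77: drop; pos2(id37) recv 95: fwd
Round 4: pos5(id55) recv 84: fwd; pos3(id77) recv 95: fwd
Round 5: pos6(id95) recv 84: drop; pos4(id36) recv 95: fwd
Round 6: pos5(id55) recv 95: fwd
Round 7: pos6(id95) recv 95: ELECTED
Message ID 77 originates at pos 3; dropped at pos 6 in round 3

Answer: 3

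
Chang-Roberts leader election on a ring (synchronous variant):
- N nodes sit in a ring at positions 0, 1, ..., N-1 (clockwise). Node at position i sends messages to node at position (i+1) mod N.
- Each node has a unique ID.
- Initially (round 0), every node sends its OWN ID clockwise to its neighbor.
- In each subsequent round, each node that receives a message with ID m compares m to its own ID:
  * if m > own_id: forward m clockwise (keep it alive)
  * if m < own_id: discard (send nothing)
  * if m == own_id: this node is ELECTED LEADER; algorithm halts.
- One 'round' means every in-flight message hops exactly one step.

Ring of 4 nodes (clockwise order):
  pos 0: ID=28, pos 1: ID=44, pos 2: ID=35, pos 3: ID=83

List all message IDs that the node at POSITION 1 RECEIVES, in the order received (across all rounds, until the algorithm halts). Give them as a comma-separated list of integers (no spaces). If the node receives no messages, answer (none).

Round 1: pos1(id44) recv 28: drop; pos2(id35) recv 44: fwd; pos3(id83) recv 35: drop; pos0(id28) recv 83: fwd
Round 2: pos3(id83) recv 44: drop; pos1(id44) recv 83: fwd
Round 3: pos2(id35) recv 83: fwd
Round 4: pos3(id83) recv 83: ELECTED

Answer: 28,83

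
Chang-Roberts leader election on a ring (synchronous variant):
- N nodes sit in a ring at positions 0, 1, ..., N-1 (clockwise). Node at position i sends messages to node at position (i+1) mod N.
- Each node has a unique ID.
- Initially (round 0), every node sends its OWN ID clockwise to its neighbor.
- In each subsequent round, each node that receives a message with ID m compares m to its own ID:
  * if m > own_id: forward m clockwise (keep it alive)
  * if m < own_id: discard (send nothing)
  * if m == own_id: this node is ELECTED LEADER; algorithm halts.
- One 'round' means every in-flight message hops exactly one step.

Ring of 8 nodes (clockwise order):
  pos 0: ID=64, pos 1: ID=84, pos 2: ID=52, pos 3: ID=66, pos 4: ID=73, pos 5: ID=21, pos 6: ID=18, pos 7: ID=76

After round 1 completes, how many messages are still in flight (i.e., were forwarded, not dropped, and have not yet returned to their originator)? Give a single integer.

Answer: 4

Derivation:
Round 1: pos1(id84) recv 64: drop; pos2(id52) recv 84: fwd; pos3(id66) recv 52: drop; pos4(id73) recv 66: drop; pos5(id21) recv 73: fwd; pos6(id18) recv 21: fwd; pos7(id76) recv 18: drop; pos0(id64) recv 76: fwd
After round 1: 4 messages still in flight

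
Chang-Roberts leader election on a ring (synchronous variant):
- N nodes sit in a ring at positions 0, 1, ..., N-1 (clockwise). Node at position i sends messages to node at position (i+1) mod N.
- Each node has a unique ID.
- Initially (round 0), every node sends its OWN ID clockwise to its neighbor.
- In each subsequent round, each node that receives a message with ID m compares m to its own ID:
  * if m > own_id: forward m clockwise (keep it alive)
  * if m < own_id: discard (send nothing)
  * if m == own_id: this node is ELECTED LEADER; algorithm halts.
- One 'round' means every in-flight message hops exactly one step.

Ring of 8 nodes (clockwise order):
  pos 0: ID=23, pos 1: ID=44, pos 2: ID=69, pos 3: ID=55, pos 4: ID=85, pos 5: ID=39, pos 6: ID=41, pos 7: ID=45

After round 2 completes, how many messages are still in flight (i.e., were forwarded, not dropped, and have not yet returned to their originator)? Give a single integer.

Round 1: pos1(id44) recv 23: drop; pos2(id69) recv 44: drop; pos3(id55) recv 69: fwd; pos4(id85) recv 55: drop; pos5(id39) recv 85: fwd; pos6(id41) recv 39: drop; pos7(id45) recv 41: drop; pos0(id23) recv 45: fwd
Round 2: pos4(id85) recv 69: drop; pos6(id41) recv 85: fwd; pos1(id44) recv 45: fwd
After round 2: 2 messages still in flight

Answer: 2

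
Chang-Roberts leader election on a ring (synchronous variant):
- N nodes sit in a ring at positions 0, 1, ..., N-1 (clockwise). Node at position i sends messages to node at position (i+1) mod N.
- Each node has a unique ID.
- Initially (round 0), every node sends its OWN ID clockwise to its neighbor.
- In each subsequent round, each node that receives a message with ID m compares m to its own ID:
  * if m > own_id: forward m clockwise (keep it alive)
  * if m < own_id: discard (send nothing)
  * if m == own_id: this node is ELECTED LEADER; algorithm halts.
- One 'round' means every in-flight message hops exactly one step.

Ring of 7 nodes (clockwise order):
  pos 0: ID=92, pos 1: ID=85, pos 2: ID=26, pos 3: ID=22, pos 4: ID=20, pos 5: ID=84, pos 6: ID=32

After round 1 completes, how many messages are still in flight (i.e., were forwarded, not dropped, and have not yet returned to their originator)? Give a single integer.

Round 1: pos1(id85) recv 92: fwd; pos2(id26) recv 85: fwd; pos3(id22) recv 26: fwd; pos4(id20) recv 22: fwd; pos5(id84) recv 20: drop; pos6(id32) recv 84: fwd; pos0(id92) recv 32: drop
After round 1: 5 messages still in flight

Answer: 5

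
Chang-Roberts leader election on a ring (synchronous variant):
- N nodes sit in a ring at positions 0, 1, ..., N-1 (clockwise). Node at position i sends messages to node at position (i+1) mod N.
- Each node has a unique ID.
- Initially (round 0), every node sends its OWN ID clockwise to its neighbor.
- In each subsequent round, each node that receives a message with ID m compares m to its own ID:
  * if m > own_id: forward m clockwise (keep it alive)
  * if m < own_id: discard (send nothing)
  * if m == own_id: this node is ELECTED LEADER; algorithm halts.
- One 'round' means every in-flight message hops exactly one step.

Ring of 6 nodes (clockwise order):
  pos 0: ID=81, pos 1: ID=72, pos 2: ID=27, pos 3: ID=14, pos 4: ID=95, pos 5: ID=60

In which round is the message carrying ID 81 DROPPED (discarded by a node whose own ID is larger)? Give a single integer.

Answer: 4

Derivation:
Round 1: pos1(id72) recv 81: fwd; pos2(id27) recv 72: fwd; pos3(id14) recv 27: fwd; pos4(id95) recv 14: drop; pos5(id60) recv 95: fwd; pos0(id81) recv 60: drop
Round 2: pos2(id27) recv 81: fwd; pos3(id14) recv 72: fwd; pos4(id95) recv 27: drop; pos0(id81) recv 95: fwd
Round 3: pos3(id14) recv 81: fwd; pos4(id95) recv 72: drop; pos1(id72) recv 95: fwd
Round 4: pos4(id95) recv 81: drop; pos2(id27) recv 95: fwd
Round 5: pos3(id14) recv 95: fwd
Round 6: pos4(id95) recv 95: ELECTED
Message ID 81 originates at pos 0; dropped at pos 4 in round 4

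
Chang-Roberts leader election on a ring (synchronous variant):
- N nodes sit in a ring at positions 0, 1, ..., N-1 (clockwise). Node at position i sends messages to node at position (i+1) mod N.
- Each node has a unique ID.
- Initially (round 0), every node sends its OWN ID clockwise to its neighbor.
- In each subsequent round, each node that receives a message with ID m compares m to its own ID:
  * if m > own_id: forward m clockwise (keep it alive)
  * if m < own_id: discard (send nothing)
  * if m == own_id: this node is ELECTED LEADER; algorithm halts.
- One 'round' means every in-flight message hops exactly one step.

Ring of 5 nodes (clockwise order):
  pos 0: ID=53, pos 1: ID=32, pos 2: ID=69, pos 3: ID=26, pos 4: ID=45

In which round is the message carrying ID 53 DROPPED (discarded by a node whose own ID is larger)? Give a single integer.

Round 1: pos1(id32) recv 53: fwd; pos2(id69) recv 32: drop; pos3(id26) recv 69: fwd; pos4(id45) recv 26: drop; pos0(id53) recv 45: drop
Round 2: pos2(id69) recv 53: drop; pos4(id45) recv 69: fwd
Round 3: pos0(id53) recv 69: fwd
Round 4: pos1(id32) recv 69: fwd
Round 5: pos2(id69) recv 69: ELECTED
Message ID 53 originates at pos 0; dropped at pos 2 in round 2

Answer: 2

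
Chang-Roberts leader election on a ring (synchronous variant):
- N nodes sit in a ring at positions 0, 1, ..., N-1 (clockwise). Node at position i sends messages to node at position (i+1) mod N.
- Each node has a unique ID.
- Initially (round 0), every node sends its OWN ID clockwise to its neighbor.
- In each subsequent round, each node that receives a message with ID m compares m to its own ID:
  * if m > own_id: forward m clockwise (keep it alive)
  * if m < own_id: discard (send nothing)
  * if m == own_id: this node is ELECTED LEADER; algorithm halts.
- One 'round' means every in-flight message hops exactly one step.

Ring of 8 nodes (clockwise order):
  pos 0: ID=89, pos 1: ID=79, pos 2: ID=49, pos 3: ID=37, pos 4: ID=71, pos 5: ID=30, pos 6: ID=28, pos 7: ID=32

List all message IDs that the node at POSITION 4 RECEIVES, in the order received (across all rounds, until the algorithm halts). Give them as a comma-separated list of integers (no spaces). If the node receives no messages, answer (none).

Round 1: pos1(id79) recv 89: fwd; pos2(id49) recv 79: fwd; pos3(id37) recv 49: fwd; pos4(id71) recv 37: drop; pos5(id30) recv 71: fwd; pos6(id28) recv 30: fwd; pos7(id32) recv 28: drop; pos0(id89) recv 32: drop
Round 2: pos2(id49) recv 89: fwd; pos3(id37) recv 79: fwd; pos4(id71) recv 49: drop; pos6(id28) recv 71: fwd; pos7(id32) recv 30: drop
Round 3: pos3(id37) recv 89: fwd; pos4(id71) recv 79: fwd; pos7(id32) recv 71: fwd
Round 4: pos4(id71) recv 89: fwd; pos5(id30) recv 79: fwd; pos0(id89) recv 71: drop
Round 5: pos5(id30) recv 89: fwd; pos6(id28) recv 79: fwd
Round 6: pos6(id28) recv 89: fwd; pos7(id32) recv 79: fwd
Round 7: pos7(id32) recv 89: fwd; pos0(id89) recv 79: drop
Round 8: pos0(id89) recv 89: ELECTED

Answer: 37,49,79,89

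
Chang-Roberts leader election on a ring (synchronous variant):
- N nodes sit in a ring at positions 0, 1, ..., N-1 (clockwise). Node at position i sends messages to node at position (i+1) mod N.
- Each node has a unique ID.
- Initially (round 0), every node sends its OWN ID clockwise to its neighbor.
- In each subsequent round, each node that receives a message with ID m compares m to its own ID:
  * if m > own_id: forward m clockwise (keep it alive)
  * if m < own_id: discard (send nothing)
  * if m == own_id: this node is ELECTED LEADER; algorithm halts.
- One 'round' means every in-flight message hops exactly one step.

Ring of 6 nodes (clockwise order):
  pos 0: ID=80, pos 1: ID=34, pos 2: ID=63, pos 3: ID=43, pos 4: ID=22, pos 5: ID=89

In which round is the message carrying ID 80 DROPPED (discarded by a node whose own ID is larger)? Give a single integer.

Round 1: pos1(id34) recv 80: fwd; pos2(id63) recv 34: drop; pos3(id43) recv 63: fwd; pos4(id22) recv 43: fwd; pos5(id89) recv 22: drop; pos0(id80) recv 89: fwd
Round 2: pos2(id63) recv 80: fwd; pos4(id22) recv 63: fwd; pos5(id89) recv 43: drop; pos1(id34) recv 89: fwd
Round 3: pos3(id43) recv 80: fwd; pos5(id89) recv 63: drop; pos2(id63) recv 89: fwd
Round 4: pos4(id22) recv 80: fwd; pos3(id43) recv 89: fwd
Round 5: pos5(id89) recv 80: drop; pos4(id22) recv 89: fwd
Round 6: pos5(id89) recv 89: ELECTED
Message ID 80 originates at pos 0; dropped at pos 5 in round 5

Answer: 5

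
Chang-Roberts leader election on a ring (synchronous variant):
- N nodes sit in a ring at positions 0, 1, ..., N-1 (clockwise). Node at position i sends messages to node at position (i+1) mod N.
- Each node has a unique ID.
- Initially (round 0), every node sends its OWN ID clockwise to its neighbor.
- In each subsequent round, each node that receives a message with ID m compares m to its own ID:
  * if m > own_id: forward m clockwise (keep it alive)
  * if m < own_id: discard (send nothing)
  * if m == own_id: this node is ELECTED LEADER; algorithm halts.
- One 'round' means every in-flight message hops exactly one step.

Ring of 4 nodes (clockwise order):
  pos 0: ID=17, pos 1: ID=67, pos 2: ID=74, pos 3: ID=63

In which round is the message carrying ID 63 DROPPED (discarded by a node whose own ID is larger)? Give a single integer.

Answer: 2

Derivation:
Round 1: pos1(id67) recv 17: drop; pos2(id74) recv 67: drop; pos3(id63) recv 74: fwd; pos0(id17) recv 63: fwd
Round 2: pos0(id17) recv 74: fwd; pos1(id67) recv 63: drop
Round 3: pos1(id67) recv 74: fwd
Round 4: pos2(id74) recv 74: ELECTED
Message ID 63 originates at pos 3; dropped at pos 1 in round 2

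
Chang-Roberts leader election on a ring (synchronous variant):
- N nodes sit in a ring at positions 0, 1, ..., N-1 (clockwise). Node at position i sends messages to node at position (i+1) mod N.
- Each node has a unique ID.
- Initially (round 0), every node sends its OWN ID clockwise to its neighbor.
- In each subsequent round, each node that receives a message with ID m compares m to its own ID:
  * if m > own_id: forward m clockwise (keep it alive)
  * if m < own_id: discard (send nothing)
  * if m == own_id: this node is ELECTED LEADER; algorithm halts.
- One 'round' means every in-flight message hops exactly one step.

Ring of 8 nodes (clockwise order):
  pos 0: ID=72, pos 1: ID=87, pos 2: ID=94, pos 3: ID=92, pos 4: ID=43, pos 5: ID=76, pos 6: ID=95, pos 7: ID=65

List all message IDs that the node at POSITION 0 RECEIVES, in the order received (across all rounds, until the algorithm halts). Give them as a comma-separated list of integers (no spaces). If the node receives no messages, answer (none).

Answer: 65,95

Derivation:
Round 1: pos1(id87) recv 72: drop; pos2(id94) recv 87: drop; pos3(id92) recv 94: fwd; pos4(id43) recv 92: fwd; pos5(id76) recv 43: drop; pos6(id95) recv 76: drop; pos7(id65) recv 95: fwd; pos0(id72) recv 65: drop
Round 2: pos4(id43) recv 94: fwd; pos5(id76) recv 92: fwd; pos0(id72) recv 95: fwd
Round 3: pos5(id76) recv 94: fwd; pos6(id95) recv 92: drop; pos1(id87) recv 95: fwd
Round 4: pos6(id95) recv 94: drop; pos2(id94) recv 95: fwd
Round 5: pos3(id92) recv 95: fwd
Round 6: pos4(id43) recv 95: fwd
Round 7: pos5(id76) recv 95: fwd
Round 8: pos6(id95) recv 95: ELECTED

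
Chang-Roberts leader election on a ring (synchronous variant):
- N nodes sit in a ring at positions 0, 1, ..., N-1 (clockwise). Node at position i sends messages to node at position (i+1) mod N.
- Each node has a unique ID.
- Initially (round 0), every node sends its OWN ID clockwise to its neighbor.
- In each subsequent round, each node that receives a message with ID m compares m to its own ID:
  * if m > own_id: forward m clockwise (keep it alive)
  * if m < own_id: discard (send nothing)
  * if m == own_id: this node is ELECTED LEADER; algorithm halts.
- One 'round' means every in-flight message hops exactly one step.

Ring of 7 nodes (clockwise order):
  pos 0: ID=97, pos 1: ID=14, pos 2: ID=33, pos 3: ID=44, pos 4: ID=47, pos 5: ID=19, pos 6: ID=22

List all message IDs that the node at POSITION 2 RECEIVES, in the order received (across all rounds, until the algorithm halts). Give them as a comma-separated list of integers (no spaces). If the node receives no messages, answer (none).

Round 1: pos1(id14) recv 97: fwd; pos2(id33) recv 14: drop; pos3(id44) recv 33: drop; pos4(id47) recv 44: drop; pos5(id19) recv 47: fwd; pos6(id22) recv 19: drop; pos0(id97) recv 22: drop
Round 2: pos2(id33) recv 97: fwd; pos6(id22) recv 47: fwd
Round 3: pos3(id44) recv 97: fwd; pos0(id97) recv 47: drop
Round 4: pos4(id47) recv 97: fwd
Round 5: pos5(id19) recv 97: fwd
Round 6: pos6(id22) recv 97: fwd
Round 7: pos0(id97) recv 97: ELECTED

Answer: 14,97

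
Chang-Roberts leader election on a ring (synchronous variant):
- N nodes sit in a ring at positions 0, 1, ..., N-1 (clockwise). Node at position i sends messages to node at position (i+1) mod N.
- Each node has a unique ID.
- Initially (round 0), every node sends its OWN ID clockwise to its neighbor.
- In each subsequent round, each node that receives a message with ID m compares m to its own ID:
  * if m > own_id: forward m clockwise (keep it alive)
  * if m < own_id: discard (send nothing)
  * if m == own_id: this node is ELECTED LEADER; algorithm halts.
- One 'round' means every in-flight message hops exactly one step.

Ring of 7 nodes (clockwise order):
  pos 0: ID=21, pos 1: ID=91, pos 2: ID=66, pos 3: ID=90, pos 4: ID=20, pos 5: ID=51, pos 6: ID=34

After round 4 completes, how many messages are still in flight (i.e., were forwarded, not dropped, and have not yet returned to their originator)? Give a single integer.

Round 1: pos1(id91) recv 21: drop; pos2(id66) recv 91: fwd; pos3(id90) recv 66: drop; pos4(id20) recv 90: fwd; pos5(id51) recv 20: drop; pos6(id34) recv 51: fwd; pos0(id21) recv 34: fwd
Round 2: pos3(id90) recv 91: fwd; pos5(id51) recv 90: fwd; pos0(id21) recv 51: fwd; pos1(id91) recv 34: drop
Round 3: pos4(id20) recv 91: fwd; pos6(id34) recv 90: fwd; pos1(id91) recv 51: drop
Round 4: pos5(id51) recv 91: fwd; pos0(id21) recv 90: fwd
After round 4: 2 messages still in flight

Answer: 2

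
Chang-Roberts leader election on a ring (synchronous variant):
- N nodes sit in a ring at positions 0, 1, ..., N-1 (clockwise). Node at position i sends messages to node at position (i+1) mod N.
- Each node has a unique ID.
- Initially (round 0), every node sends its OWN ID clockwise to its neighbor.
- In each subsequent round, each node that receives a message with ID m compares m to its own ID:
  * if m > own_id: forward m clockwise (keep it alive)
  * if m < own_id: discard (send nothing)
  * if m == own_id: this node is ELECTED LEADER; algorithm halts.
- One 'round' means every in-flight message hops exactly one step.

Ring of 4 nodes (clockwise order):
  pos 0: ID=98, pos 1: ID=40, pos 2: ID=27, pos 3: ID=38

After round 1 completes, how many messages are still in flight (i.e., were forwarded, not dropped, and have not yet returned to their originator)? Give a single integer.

Round 1: pos1(id40) recv 98: fwd; pos2(id27) recv 40: fwd; pos3(id38) recv 27: drop; pos0(id98) recv 38: drop
After round 1: 2 messages still in flight

Answer: 2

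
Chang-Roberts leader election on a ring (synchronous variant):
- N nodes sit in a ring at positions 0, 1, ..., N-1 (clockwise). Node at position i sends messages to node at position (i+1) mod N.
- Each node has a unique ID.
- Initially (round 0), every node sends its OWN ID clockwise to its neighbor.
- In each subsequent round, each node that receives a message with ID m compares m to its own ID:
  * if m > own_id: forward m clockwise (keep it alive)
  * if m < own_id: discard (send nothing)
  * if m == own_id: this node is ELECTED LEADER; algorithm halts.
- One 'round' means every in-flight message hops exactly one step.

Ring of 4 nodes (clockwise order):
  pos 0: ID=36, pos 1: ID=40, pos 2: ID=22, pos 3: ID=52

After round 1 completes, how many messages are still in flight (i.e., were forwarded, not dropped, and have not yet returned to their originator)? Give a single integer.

Round 1: pos1(id40) recv 36: drop; pos2(id22) recv 40: fwd; pos3(id52) recv 22: drop; pos0(id36) recv 52: fwd
After round 1: 2 messages still in flight

Answer: 2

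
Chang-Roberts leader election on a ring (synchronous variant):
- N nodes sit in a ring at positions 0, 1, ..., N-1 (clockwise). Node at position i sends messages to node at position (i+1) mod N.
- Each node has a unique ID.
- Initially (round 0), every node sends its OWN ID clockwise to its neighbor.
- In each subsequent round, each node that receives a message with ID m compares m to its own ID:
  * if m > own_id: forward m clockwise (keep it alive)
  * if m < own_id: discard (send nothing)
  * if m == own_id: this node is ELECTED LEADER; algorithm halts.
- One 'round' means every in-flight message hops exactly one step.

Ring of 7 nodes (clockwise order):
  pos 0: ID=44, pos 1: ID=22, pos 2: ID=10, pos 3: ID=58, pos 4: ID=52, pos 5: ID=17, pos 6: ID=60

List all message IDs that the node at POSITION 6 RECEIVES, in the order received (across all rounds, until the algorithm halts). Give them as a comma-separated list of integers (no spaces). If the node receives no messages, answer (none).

Answer: 17,52,58,60

Derivation:
Round 1: pos1(id22) recv 44: fwd; pos2(id10) recv 22: fwd; pos3(id58) recv 10: drop; pos4(id52) recv 58: fwd; pos5(id17) recv 52: fwd; pos6(id60) recv 17: drop; pos0(id44) recv 60: fwd
Round 2: pos2(id10) recv 44: fwd; pos3(id58) recv 22: drop; pos5(id17) recv 58: fwd; pos6(id60) recv 52: drop; pos1(id22) recv 60: fwd
Round 3: pos3(id58) recv 44: drop; pos6(id60) recv 58: drop; pos2(id10) recv 60: fwd
Round 4: pos3(id58) recv 60: fwd
Round 5: pos4(id52) recv 60: fwd
Round 6: pos5(id17) recv 60: fwd
Round 7: pos6(id60) recv 60: ELECTED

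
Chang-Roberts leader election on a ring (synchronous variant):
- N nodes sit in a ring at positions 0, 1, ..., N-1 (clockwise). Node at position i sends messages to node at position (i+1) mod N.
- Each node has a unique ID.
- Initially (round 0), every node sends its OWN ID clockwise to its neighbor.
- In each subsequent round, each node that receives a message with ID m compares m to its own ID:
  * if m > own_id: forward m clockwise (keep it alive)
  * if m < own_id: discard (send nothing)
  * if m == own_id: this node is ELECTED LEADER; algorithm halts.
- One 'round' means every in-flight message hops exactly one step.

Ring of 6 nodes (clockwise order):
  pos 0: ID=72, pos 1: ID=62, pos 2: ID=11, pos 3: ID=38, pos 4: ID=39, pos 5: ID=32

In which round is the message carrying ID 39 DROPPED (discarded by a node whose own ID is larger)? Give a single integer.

Answer: 2

Derivation:
Round 1: pos1(id62) recv 72: fwd; pos2(id11) recv 62: fwd; pos3(id38) recv 11: drop; pos4(id39) recv 38: drop; pos5(id32) recv 39: fwd; pos0(id72) recv 32: drop
Round 2: pos2(id11) recv 72: fwd; pos3(id38) recv 62: fwd; pos0(id72) recv 39: drop
Round 3: pos3(id38) recv 72: fwd; pos4(id39) recv 62: fwd
Round 4: pos4(id39) recv 72: fwd; pos5(id32) recv 62: fwd
Round 5: pos5(id32) recv 72: fwd; pos0(id72) recv 62: drop
Round 6: pos0(id72) recv 72: ELECTED
Message ID 39 originates at pos 4; dropped at pos 0 in round 2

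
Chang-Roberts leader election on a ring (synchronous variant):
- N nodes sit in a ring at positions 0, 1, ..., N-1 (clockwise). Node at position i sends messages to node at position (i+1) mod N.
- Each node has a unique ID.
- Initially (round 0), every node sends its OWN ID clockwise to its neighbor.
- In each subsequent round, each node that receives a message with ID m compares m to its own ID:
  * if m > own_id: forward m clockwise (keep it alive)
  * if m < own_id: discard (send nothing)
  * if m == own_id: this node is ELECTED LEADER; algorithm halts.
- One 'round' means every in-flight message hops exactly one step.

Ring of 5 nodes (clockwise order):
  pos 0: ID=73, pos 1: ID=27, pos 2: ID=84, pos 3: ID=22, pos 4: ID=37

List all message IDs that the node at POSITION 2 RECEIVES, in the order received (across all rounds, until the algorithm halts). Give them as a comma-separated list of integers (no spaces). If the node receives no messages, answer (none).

Answer: 27,73,84

Derivation:
Round 1: pos1(id27) recv 73: fwd; pos2(id84) recv 27: drop; pos3(id22) recv 84: fwd; pos4(id37) recv 22: drop; pos0(id73) recv 37: drop
Round 2: pos2(id84) recv 73: drop; pos4(id37) recv 84: fwd
Round 3: pos0(id73) recv 84: fwd
Round 4: pos1(id27) recv 84: fwd
Round 5: pos2(id84) recv 84: ELECTED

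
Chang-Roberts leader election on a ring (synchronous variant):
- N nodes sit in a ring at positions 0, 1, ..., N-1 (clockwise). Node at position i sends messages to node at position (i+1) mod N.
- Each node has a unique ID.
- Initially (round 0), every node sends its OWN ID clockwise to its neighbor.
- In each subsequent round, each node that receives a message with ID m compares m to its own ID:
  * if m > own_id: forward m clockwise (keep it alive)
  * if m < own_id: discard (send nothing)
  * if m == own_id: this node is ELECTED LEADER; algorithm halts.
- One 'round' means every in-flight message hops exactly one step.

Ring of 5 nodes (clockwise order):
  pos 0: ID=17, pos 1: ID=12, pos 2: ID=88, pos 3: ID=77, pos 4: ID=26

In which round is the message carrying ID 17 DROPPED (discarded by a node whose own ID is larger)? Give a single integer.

Answer: 2

Derivation:
Round 1: pos1(id12) recv 17: fwd; pos2(id88) recv 12: drop; pos3(id77) recv 88: fwd; pos4(id26) recv 77: fwd; pos0(id17) recv 26: fwd
Round 2: pos2(id88) recv 17: drop; pos4(id26) recv 88: fwd; pos0(id17) recv 77: fwd; pos1(id12) recv 26: fwd
Round 3: pos0(id17) recv 88: fwd; pos1(id12) recv 77: fwd; pos2(id88) recv 26: drop
Round 4: pos1(id12) recv 88: fwd; pos2(id88) recv 77: drop
Round 5: pos2(id88) recv 88: ELECTED
Message ID 17 originates at pos 0; dropped at pos 2 in round 2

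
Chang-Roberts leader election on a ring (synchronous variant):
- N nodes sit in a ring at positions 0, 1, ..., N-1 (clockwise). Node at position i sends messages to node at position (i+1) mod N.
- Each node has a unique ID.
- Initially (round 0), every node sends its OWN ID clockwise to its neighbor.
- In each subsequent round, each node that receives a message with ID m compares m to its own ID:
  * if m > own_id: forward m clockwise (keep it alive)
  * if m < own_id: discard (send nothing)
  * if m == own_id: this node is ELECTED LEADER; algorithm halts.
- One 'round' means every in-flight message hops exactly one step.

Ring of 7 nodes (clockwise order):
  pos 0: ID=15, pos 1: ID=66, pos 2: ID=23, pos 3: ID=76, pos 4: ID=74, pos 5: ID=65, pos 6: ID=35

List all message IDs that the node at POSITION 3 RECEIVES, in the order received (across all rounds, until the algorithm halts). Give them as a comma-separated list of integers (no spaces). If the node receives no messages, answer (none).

Answer: 23,66,74,76

Derivation:
Round 1: pos1(id66) recv 15: drop; pos2(id23) recv 66: fwd; pos3(id76) recv 23: drop; pos4(id74) recv 76: fwd; pos5(id65) recv 74: fwd; pos6(id35) recv 65: fwd; pos0(id15) recv 35: fwd
Round 2: pos3(id76) recv 66: drop; pos5(id65) recv 76: fwd; pos6(id35) recv 74: fwd; pos0(id15) recv 65: fwd; pos1(id66) recv 35: drop
Round 3: pos6(id35) recv 76: fwd; pos0(id15) recv 74: fwd; pos1(id66) recv 65: drop
Round 4: pos0(id15) recv 76: fwd; pos1(id66) recv 74: fwd
Round 5: pos1(id66) recv 76: fwd; pos2(id23) recv 74: fwd
Round 6: pos2(id23) recv 76: fwd; pos3(id76) recv 74: drop
Round 7: pos3(id76) recv 76: ELECTED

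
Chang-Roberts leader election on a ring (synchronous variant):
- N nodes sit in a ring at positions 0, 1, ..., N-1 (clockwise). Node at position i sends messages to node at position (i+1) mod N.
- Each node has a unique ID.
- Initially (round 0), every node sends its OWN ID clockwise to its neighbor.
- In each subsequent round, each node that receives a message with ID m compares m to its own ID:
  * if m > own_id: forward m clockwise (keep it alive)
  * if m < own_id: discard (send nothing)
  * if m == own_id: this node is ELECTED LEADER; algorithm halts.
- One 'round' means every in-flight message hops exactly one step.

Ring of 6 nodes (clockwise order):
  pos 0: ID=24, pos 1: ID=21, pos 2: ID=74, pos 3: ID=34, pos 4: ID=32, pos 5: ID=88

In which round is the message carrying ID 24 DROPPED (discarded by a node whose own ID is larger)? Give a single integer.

Answer: 2

Derivation:
Round 1: pos1(id21) recv 24: fwd; pos2(id74) recv 21: drop; pos3(id34) recv 74: fwd; pos4(id32) recv 34: fwd; pos5(id88) recv 32: drop; pos0(id24) recv 88: fwd
Round 2: pos2(id74) recv 24: drop; pos4(id32) recv 74: fwd; pos5(id88) recv 34: drop; pos1(id21) recv 88: fwd
Round 3: pos5(id88) recv 74: drop; pos2(id74) recv 88: fwd
Round 4: pos3(id34) recv 88: fwd
Round 5: pos4(id32) recv 88: fwd
Round 6: pos5(id88) recv 88: ELECTED
Message ID 24 originates at pos 0; dropped at pos 2 in round 2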